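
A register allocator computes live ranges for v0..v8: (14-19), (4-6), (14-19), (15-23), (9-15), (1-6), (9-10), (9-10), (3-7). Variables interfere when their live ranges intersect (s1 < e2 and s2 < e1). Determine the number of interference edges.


Check all pairs for overlapping intervals.
Two intervals (s1,e1) and (s2,e2) overlap if s1 < e2 and s2 < e1.
v0 (14-19) vs v1..v8: overlaps v2, v3, v4 -> 3
v1 (4-6) vs v2..v8: overlaps v5, v8 -> 2
v2 (14-19) vs v3..v8: overlaps v3, v4 -> 2
v3 (15-23) vs v4..v8: overlaps none -> 0
v4 (9-15) vs v5..v8: overlaps v6, v7 -> 2
v5 (1-6) vs v6..v8: overlaps v8 -> 1
v6 (9-10) vs v7..v8: overlaps v7 -> 1
v7 (9-10) vs v8: overlaps none -> 0
Total overlapping pairs = 3 + 2 + 2 + 0 + 2 + 1 + 1 + 0 = 11

11


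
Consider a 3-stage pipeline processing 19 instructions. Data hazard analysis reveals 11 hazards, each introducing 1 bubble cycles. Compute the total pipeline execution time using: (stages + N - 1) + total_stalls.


Base cycles = 3 + 19 - 1 = 21
Total stalls = 11 * 1 = 11
Total = 21 + 11 = 32

32


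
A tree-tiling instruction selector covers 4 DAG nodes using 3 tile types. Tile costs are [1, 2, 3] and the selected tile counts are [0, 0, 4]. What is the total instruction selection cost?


Total cost = sum(count_i * cost_i)
= 0*1 + 0*2 + 4*3
= 12

12


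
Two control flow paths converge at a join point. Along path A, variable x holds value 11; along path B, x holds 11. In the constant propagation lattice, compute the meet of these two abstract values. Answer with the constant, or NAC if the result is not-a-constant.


Meet operation: if both paths give the same constant, result is that constant; if they differ, result is NAC (not-a-constant).
Path A: 11, Path B: 11 -> equal
Result: constant -> 11

11


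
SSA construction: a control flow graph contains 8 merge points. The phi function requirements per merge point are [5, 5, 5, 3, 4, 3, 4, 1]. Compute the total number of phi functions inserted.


Total phi functions = sum of phi functions at each join node
= 5 + 5 + 5 + 3 + 4 + 3 + 4 + 1 = 30

30


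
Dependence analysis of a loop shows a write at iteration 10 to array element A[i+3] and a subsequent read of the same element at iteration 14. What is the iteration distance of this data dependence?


Distance = read iteration - write iteration
= 14 - 10 = 4

4


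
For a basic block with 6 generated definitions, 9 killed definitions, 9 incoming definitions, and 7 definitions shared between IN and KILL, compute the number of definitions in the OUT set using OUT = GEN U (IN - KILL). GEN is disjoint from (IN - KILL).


IN - KILL: 9 - 7 = 2 surviving definitions
OUT = GEN + surviving = 6 + 2 = 8

8


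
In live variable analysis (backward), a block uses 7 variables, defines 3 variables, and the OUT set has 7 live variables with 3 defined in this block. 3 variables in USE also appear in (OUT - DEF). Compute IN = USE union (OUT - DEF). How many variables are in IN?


OUT - DEF: 7 - 3 = 4
|IN| = |USE| + |OUT - DEF| - |USE ∩ (OUT - DEF)| = 7 + 4 - 3 = 8

8


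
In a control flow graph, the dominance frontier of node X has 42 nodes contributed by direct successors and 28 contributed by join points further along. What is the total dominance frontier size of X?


DF(X) = direct successor contributions + join point contributions
= 42 + 28 = 70

70


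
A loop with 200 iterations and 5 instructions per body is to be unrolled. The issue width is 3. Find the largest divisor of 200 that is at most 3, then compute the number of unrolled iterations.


Largest divisor of 200 <= 3 is 2
New iterations = 200 / 2 = 100

100


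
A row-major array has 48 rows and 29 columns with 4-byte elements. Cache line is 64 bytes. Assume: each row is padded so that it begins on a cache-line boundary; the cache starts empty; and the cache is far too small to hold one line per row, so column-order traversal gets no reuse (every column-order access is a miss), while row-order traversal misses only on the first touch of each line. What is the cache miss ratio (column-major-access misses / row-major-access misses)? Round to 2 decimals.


Each row occupies 29 * 4 = 116 bytes and starts on a line boundary, so it spans ceil(116 / 64) = 2 cache lines.
Row-major traversal misses (one per line touched): 48 * ceil(29 * 4 / 64) = 96
Column-major traversal misses (no reuse, every access misses): 48 * 29 = 1392
Ratio = 1392 / 96 = 14.5

14.5


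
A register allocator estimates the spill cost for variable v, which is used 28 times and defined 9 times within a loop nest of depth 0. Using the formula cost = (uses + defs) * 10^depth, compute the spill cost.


uses + defs = 28 + 9 = 37
10^0 = 1
Spill cost = 37 * 1 = 37

37


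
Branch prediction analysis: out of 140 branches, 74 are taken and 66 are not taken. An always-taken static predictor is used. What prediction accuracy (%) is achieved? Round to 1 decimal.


Predictor: always-taken
Correct predictions = 74
Accuracy = 74 / 140 * 100 = 52.9%

52.9


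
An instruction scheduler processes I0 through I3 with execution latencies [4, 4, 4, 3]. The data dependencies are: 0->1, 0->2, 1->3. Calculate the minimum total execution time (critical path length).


Compute longest path through dependency graph: dist(Ik) = max over predecessors of dist + latency(Ik).
dist(I0) = latency 4 = 4
dist(I1) = dist(I0) + 4 = 4 + 4 = 8
dist(I2) = dist(I0) + 4 = 4 + 4 = 8
dist(I3) = dist(I1) + 3 = 8 + 3 = 11
Critical path = max dist = 11

11


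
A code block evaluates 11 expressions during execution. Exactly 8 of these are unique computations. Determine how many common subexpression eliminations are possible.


CSE count = total expressions - unique expressions
= 11 - 8 = 3

3


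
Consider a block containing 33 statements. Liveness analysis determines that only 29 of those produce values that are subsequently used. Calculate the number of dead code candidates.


Dead code = total statements - live definitions
= 33 - 29 = 4

4


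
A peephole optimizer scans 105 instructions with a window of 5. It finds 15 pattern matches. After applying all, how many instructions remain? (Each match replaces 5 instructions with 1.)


Each match removes 4 instructions.
Total removed = 15 * 4 = 60
Remaining = 105 - 60 = 45

45


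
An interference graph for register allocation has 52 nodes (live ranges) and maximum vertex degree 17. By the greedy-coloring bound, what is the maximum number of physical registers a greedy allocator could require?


Greedy coloring never needs more than (max_degree + 1) colors: when coloring a vertex, at most max_degree neighbors are already colored.
Upper bound = 17 + 1 = 18

18


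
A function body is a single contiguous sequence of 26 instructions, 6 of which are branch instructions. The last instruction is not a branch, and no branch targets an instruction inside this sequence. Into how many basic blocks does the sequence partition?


With no in-sequence branch targets, the leaders are the first instruction plus the instruction after each branch.
Number of basic blocks = branches + 1
= 6 + 1 = 7

7


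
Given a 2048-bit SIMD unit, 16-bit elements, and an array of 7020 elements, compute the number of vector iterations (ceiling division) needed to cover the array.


Width = 2048 / 16 = 128 elements per vector op
Iterations = ceil(7020 / 128) = 55

55


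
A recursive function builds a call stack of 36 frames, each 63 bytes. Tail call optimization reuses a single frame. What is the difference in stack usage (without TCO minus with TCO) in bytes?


Without TCO: 36 * 63 = 2268 bytes
With TCO: reuse 1 frame = 63 bytes
Savings = 2268 - 63 = 2205

2205


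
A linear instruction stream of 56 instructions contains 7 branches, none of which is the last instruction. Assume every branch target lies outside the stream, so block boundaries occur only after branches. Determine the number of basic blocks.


With no in-sequence branch targets, the leaders are the first instruction plus the instruction after each branch.
Number of basic blocks = branches + 1
= 7 + 1 = 8

8


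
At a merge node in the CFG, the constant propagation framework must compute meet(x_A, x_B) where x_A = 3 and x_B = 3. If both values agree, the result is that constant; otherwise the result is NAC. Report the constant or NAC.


Meet operation: if both paths give the same constant, result is that constant; if they differ, result is NAC (not-a-constant).
Path A: 3, Path B: 3 -> equal
Result: constant -> 3

3


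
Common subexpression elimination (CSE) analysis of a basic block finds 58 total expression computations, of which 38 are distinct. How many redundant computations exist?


CSE count = total expressions - unique expressions
= 58 - 38 = 20

20


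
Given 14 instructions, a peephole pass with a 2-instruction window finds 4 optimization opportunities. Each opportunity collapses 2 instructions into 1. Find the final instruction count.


Each match removes 1 instructions.
Total removed = 4 * 1 = 4
Remaining = 14 - 4 = 10

10


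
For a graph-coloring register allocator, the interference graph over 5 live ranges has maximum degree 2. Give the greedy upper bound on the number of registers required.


Greedy coloring never needs more than (max_degree + 1) colors: when coloring a vertex, at most max_degree neighbors are already colored.
Upper bound = 2 + 1 = 3

3


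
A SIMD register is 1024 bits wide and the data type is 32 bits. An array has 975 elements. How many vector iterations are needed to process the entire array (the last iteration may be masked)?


Width = 1024 / 32 = 32 elements per vector op
Iterations = ceil(975 / 32) = 31

31


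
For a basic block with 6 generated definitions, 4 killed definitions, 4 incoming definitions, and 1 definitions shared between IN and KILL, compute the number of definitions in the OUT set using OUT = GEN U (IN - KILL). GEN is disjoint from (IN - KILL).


IN - KILL: 4 - 1 = 3 surviving definitions
OUT = GEN + surviving = 6 + 3 = 9

9


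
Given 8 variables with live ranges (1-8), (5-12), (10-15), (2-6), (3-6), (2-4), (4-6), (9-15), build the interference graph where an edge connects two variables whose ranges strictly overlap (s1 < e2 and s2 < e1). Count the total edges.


Check all pairs for overlapping intervals.
Two intervals (s1,e1) and (s2,e2) overlap if s1 < e2 and s2 < e1.
v0 (1-8) vs v1..v7: overlaps v1, v3, v4, v5, v6 -> 5
v1 (5-12) vs v2..v7: overlaps v2, v3, v4, v6, v7 -> 5
v2 (10-15) vs v3..v7: overlaps v7 -> 1
v3 (2-6) vs v4..v7: overlaps v4, v5, v6 -> 3
v4 (3-6) vs v5..v7: overlaps v5, v6 -> 2
v5 (2-4) vs v6..v7: overlaps none -> 0
v6 (4-6) vs v7: overlaps none -> 0
Total overlapping pairs = 5 + 5 + 1 + 3 + 2 + 0 + 0 = 16

16


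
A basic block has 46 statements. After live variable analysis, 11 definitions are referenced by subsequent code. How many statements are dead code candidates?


Dead code = total statements - live definitions
= 46 - 11 = 35

35


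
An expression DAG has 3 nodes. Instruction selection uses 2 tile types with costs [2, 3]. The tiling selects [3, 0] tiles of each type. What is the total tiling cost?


Total cost = sum(count_i * cost_i)
= 3*2 + 0*3
= 6

6


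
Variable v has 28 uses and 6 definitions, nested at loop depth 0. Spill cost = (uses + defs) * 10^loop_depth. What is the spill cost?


uses + defs = 28 + 6 = 34
10^0 = 1
Spill cost = 34 * 1 = 34

34


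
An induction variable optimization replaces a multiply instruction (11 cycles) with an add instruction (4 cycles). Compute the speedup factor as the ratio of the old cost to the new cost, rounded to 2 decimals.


Ratio = mult_cost / add_cost = 11 / 4 = 2.75

2.75


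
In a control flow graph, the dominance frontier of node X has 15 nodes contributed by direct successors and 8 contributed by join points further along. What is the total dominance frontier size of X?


DF(X) = direct successor contributions + join point contributions
= 15 + 8 = 23

23


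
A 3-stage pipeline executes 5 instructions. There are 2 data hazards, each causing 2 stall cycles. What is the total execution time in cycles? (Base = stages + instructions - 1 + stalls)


Base cycles = 3 + 5 - 1 = 7
Total stalls = 2 * 2 = 4
Total = 7 + 4 = 11

11


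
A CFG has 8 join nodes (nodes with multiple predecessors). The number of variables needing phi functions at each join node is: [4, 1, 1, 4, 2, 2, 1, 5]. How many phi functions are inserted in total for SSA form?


Total phi functions = sum of phi functions at each join node
= 4 + 1 + 1 + 4 + 2 + 2 + 1 + 5 = 20

20


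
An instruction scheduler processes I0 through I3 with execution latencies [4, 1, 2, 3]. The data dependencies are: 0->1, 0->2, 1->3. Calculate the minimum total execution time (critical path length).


Compute longest path through dependency graph: dist(Ik) = max over predecessors of dist + latency(Ik).
dist(I0) = latency 4 = 4
dist(I1) = dist(I0) + 1 = 4 + 1 = 5
dist(I2) = dist(I0) + 2 = 4 + 2 = 6
dist(I3) = dist(I1) + 3 = 5 + 3 = 8
Critical path = max dist = 8

8


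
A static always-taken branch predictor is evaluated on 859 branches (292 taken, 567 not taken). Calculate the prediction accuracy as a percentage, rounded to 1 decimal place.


Predictor: always-taken
Correct predictions = 292
Accuracy = 292 / 859 * 100 = 34.0%

34.0


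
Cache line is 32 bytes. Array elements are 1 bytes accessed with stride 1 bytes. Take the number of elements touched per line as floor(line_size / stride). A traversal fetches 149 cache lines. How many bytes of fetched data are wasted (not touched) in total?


Elements per line = floor(32 / 1) = 32
Bytes used per line = 32 * 1 = 32
Wasted per line = 32 - 32 = 0
Total wasted = 0 * 149 = 0

0


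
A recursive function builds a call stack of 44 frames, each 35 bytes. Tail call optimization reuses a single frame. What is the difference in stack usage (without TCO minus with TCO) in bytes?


Without TCO: 44 * 35 = 1540 bytes
With TCO: reuse 1 frame = 35 bytes
Savings = 1540 - 35 = 1505

1505


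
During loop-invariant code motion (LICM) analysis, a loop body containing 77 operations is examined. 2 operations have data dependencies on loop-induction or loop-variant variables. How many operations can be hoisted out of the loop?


Invariant candidates = total - loop-dependent
= 77 - 2 = 75

75


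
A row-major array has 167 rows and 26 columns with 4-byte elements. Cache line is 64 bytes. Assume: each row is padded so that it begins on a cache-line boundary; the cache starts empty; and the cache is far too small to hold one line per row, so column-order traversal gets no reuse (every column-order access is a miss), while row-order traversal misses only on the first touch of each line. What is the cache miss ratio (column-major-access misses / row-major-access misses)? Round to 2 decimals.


Each row occupies 26 * 4 = 104 bytes and starts on a line boundary, so it spans ceil(104 / 64) = 2 cache lines.
Row-major traversal misses (one per line touched): 167 * ceil(26 * 4 / 64) = 334
Column-major traversal misses (no reuse, every access misses): 167 * 26 = 4342
Ratio = 4342 / 334 = 13.0

13.0


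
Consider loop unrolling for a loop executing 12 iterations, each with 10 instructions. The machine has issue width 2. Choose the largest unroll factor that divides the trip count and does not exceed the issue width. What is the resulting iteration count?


Largest divisor of 12 <= 2 is 2
New iterations = 12 / 2 = 6

6


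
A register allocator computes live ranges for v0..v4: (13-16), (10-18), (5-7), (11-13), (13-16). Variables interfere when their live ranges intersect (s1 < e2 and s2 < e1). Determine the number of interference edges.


Check all pairs for overlapping intervals.
Two intervals (s1,e1) and (s2,e2) overlap if s1 < e2 and s2 < e1.
v0 (13-16) vs v1..v4: overlaps v1, v4 -> 2
v1 (10-18) vs v2..v4: overlaps v3, v4 -> 2
v2 (5-7) vs v3..v4: overlaps none -> 0
v3 (11-13) vs v4: overlaps none -> 0
Total overlapping pairs = 2 + 2 + 0 + 0 = 4

4


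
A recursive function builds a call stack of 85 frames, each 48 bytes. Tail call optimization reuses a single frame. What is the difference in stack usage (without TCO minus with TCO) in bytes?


Without TCO: 85 * 48 = 4080 bytes
With TCO: reuse 1 frame = 48 bytes
Savings = 4080 - 48 = 4032

4032


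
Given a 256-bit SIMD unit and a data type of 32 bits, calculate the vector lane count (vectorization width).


Width = SIMD bits / data type bits
= 256 / 32 = 8

8


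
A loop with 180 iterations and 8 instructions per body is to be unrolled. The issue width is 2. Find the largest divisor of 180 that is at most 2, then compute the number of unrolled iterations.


Largest divisor of 180 <= 2 is 2
New iterations = 180 / 2 = 90

90


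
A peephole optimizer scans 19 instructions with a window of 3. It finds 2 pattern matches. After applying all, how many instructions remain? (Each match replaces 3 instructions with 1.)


Each match removes 2 instructions.
Total removed = 2 * 2 = 4
Remaining = 19 - 4 = 15

15


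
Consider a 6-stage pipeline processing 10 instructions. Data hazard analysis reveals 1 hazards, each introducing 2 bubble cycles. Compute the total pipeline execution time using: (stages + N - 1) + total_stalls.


Base cycles = 6 + 10 - 1 = 15
Total stalls = 1 * 2 = 2
Total = 15 + 2 = 17

17


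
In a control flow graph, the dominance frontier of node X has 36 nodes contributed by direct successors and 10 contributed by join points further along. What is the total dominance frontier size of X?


DF(X) = direct successor contributions + join point contributions
= 36 + 10 = 46

46


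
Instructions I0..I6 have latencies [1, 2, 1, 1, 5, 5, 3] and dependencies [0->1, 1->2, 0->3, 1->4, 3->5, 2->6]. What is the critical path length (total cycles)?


Compute longest path through dependency graph: dist(Ik) = max over predecessors of dist + latency(Ik).
dist(I0) = latency 1 = 1
dist(I1) = dist(I0) + 2 = 1 + 2 = 3
dist(I2) = dist(I1) + 1 = 3 + 1 = 4
dist(I3) = dist(I0) + 1 = 1 + 1 = 2
dist(I4) = dist(I1) + 5 = 3 + 5 = 8
dist(I5) = dist(I3) + 5 = 2 + 5 = 7
dist(I6) = dist(I2) + 3 = 4 + 3 = 7
Critical path = max dist = 8

8


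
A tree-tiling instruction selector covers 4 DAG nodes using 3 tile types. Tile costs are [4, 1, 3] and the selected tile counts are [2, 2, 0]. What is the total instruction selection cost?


Total cost = sum(count_i * cost_i)
= 2*4 + 2*1 + 0*3
= 10

10


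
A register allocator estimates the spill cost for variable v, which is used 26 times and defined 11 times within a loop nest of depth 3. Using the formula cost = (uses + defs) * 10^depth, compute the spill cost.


uses + defs = 26 + 11 = 37
10^3 = 1000
Spill cost = 37 * 1000 = 37000

37000


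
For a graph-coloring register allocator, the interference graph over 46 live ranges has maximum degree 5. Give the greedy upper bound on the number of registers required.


Greedy coloring never needs more than (max_degree + 1) colors: when coloring a vertex, at most max_degree neighbors are already colored.
Upper bound = 5 + 1 = 6

6


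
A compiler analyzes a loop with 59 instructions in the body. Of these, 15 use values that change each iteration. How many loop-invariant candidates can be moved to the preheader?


Invariant candidates = total - loop-dependent
= 59 - 15 = 44

44


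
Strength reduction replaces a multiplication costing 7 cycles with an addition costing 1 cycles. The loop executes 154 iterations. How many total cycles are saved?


Per-iteration saving = 7 - 1 = 6
Total saved = 154 * 6 = 924

924


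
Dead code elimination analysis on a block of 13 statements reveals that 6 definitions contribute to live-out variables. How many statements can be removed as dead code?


Dead code = total statements - live definitions
= 13 - 6 = 7

7


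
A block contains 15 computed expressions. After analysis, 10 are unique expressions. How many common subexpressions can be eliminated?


CSE count = total expressions - unique expressions
= 15 - 10 = 5

5


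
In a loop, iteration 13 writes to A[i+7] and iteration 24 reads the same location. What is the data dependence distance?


Distance = read iteration - write iteration
= 24 - 13 = 11

11


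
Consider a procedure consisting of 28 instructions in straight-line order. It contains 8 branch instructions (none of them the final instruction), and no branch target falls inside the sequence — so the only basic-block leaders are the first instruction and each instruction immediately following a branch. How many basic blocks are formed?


With no in-sequence branch targets, the leaders are the first instruction plus the instruction after each branch.
Number of basic blocks = branches + 1
= 8 + 1 = 9

9


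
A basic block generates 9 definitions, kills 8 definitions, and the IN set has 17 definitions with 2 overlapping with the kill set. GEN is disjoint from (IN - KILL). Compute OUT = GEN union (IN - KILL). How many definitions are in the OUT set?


IN - KILL: 17 - 2 = 15 surviving definitions
OUT = GEN + surviving = 9 + 15 = 24

24


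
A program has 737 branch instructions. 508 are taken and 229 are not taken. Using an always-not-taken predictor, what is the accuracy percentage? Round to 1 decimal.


Predictor: always-not-taken
Correct predictions = 229
Accuracy = 229 / 737 * 100 = 31.1%

31.1


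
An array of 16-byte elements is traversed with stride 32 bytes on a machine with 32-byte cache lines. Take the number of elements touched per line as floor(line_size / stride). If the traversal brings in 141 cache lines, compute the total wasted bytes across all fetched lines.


Elements per line = floor(32 / 32) = 1
Bytes used per line = 1 * 16 = 16
Wasted per line = 32 - 16 = 16
Total wasted = 16 * 141 = 2256

2256


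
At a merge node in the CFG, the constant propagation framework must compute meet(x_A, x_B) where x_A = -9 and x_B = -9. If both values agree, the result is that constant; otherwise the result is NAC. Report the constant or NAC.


Meet operation: if both paths give the same constant, result is that constant; if they differ, result is NAC (not-a-constant).
Path A: -9, Path B: -9 -> equal
Result: constant -> -9

-9


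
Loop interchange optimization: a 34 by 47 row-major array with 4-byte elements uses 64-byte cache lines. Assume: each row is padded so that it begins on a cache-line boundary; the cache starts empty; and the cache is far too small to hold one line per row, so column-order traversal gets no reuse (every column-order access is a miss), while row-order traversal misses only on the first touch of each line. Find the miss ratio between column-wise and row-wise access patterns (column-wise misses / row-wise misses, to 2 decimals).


Each row occupies 47 * 4 = 188 bytes and starts on a line boundary, so it spans ceil(188 / 64) = 3 cache lines.
Row-major traversal misses (one per line touched): 34 * ceil(47 * 4 / 64) = 102
Column-major traversal misses (no reuse, every access misses): 34 * 47 = 1598
Ratio = 1598 / 102 = 15.67

15.67


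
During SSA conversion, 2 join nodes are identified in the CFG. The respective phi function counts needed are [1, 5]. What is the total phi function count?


Total phi functions = sum of phi functions at each join node
= 1 + 5 = 6

6


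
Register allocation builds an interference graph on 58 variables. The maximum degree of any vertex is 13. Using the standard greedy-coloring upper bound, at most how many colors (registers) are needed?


Greedy coloring never needs more than (max_degree + 1) colors: when coloring a vertex, at most max_degree neighbors are already colored.
Upper bound = 13 + 1 = 14

14


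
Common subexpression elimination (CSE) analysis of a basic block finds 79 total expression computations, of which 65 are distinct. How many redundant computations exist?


CSE count = total expressions - unique expressions
= 79 - 65 = 14

14


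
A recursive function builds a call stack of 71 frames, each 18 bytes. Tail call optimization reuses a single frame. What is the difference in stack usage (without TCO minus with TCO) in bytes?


Without TCO: 71 * 18 = 1278 bytes
With TCO: reuse 1 frame = 18 bytes
Savings = 1278 - 18 = 1260

1260


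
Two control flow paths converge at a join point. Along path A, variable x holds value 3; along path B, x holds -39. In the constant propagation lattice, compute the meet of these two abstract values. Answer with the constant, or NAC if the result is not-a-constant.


Meet operation: if both paths give the same constant, result is that constant; if they differ, result is NAC (not-a-constant).
Path A: 3, Path B: -39 -> differ
Result: not-a-constant -> NAC

NAC


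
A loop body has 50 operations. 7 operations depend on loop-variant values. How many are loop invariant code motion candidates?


Invariant candidates = total - loop-dependent
= 50 - 7 = 43

43


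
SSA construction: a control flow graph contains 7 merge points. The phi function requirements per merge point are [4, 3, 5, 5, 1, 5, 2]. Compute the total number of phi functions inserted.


Total phi functions = sum of phi functions at each join node
= 4 + 3 + 5 + 5 + 1 + 5 + 2 = 25

25


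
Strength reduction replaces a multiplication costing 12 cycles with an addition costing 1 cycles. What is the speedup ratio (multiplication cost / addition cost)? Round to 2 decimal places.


Ratio = mult_cost / add_cost = 12 / 1 = 12.0

12.0


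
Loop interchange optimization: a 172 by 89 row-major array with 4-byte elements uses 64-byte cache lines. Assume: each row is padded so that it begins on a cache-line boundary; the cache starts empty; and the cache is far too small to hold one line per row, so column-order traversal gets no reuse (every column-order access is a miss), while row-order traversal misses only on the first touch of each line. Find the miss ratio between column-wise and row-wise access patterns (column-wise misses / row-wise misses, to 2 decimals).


Each row occupies 89 * 4 = 356 bytes and starts on a line boundary, so it spans ceil(356 / 64) = 6 cache lines.
Row-major traversal misses (one per line touched): 172 * ceil(89 * 4 / 64) = 1032
Column-major traversal misses (no reuse, every access misses): 172 * 89 = 15308
Ratio = 15308 / 1032 = 14.83

14.83


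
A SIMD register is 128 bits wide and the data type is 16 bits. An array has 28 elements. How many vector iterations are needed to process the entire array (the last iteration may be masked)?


Width = 128 / 16 = 8 elements per vector op
Iterations = ceil(28 / 8) = 4

4


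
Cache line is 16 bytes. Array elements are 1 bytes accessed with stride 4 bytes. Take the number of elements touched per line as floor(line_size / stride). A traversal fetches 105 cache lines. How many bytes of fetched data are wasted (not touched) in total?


Elements per line = floor(16 / 4) = 4
Bytes used per line = 4 * 1 = 4
Wasted per line = 16 - 4 = 12
Total wasted = 12 * 105 = 1260

1260


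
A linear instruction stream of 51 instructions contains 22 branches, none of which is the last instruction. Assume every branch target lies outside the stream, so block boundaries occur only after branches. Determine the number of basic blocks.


With no in-sequence branch targets, the leaders are the first instruction plus the instruction after each branch.
Number of basic blocks = branches + 1
= 22 + 1 = 23

23


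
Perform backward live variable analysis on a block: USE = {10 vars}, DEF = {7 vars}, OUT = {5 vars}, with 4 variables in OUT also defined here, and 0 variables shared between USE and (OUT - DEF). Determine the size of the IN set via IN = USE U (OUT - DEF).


OUT - DEF: 5 - 4 = 1
|IN| = |USE| + |OUT - DEF| - |USE ∩ (OUT - DEF)| = 10 + 1 - 0 = 11

11


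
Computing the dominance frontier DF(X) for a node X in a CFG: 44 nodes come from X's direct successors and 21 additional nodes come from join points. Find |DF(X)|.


DF(X) = direct successor contributions + join point contributions
= 44 + 21 = 65

65


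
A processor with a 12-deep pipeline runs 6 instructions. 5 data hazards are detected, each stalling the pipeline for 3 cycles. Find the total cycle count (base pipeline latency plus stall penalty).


Base cycles = 12 + 6 - 1 = 17
Total stalls = 5 * 3 = 15
Total = 17 + 15 = 32

32


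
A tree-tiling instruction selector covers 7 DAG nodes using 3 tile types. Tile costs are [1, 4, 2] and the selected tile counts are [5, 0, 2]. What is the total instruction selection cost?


Total cost = sum(count_i * cost_i)
= 5*1 + 0*4 + 2*2
= 9

9


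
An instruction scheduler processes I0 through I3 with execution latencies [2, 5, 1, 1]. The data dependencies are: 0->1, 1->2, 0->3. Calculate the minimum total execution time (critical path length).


Compute longest path through dependency graph: dist(Ik) = max over predecessors of dist + latency(Ik).
dist(I0) = latency 2 = 2
dist(I1) = dist(I0) + 5 = 2 + 5 = 7
dist(I2) = dist(I1) + 1 = 7 + 1 = 8
dist(I3) = dist(I0) + 1 = 2 + 1 = 3
Critical path = max dist = 8

8


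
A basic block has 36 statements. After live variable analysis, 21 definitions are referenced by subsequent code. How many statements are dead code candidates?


Dead code = total statements - live definitions
= 36 - 21 = 15

15


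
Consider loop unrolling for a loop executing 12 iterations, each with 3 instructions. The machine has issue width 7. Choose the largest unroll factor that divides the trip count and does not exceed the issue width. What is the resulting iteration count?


Largest divisor of 12 <= 7 is 6
New iterations = 12 / 6 = 2

2


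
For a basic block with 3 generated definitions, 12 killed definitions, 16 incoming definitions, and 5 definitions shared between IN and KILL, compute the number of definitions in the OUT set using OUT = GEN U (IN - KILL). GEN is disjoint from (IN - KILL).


IN - KILL: 16 - 5 = 11 surviving definitions
OUT = GEN + surviving = 3 + 11 = 14

14


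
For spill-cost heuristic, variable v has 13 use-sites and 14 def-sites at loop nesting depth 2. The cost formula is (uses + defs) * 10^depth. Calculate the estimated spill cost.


uses + defs = 13 + 14 = 27
10^2 = 100
Spill cost = 27 * 100 = 2700

2700


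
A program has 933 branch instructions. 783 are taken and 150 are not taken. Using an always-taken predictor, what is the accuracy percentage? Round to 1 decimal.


Predictor: always-taken
Correct predictions = 783
Accuracy = 783 / 933 * 100 = 83.9%

83.9


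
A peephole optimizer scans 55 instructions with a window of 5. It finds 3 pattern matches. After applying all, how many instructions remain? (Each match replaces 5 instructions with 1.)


Each match removes 4 instructions.
Total removed = 3 * 4 = 12
Remaining = 55 - 12 = 43

43


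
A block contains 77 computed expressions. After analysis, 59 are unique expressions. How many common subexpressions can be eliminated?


CSE count = total expressions - unique expressions
= 77 - 59 = 18

18


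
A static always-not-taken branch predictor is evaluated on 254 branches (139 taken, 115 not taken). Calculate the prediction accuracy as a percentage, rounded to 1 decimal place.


Predictor: always-not-taken
Correct predictions = 115
Accuracy = 115 / 254 * 100 = 45.3%

45.3


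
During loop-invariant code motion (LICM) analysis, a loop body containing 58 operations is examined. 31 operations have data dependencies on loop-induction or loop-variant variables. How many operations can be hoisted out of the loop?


Invariant candidates = total - loop-dependent
= 58 - 31 = 27

27


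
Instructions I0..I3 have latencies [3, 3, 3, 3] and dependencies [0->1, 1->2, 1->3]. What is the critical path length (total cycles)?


Compute longest path through dependency graph: dist(Ik) = max over predecessors of dist + latency(Ik).
dist(I0) = latency 3 = 3
dist(I1) = dist(I0) + 3 = 3 + 3 = 6
dist(I2) = dist(I1) + 3 = 6 + 3 = 9
dist(I3) = dist(I1) + 3 = 6 + 3 = 9
Critical path = max dist = 9

9


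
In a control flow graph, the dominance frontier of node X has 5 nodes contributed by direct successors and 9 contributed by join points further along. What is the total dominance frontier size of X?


DF(X) = direct successor contributions + join point contributions
= 5 + 9 = 14

14


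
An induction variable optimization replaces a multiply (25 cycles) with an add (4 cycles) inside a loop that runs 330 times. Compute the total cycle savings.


Per-iteration saving = 25 - 4 = 21
Total saved = 330 * 21 = 6930

6930


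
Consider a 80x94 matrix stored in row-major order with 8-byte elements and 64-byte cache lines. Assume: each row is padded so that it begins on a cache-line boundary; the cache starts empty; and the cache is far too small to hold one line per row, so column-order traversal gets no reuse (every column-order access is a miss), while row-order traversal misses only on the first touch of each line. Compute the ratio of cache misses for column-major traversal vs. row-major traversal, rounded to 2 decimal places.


Each row occupies 94 * 8 = 752 bytes and starts on a line boundary, so it spans ceil(752 / 64) = 12 cache lines.
Row-major traversal misses (one per line touched): 80 * ceil(94 * 8 / 64) = 960
Column-major traversal misses (no reuse, every access misses): 80 * 94 = 7520
Ratio = 7520 / 960 = 7.83

7.83


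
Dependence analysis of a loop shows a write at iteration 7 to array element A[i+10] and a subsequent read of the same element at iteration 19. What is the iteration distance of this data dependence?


Distance = read iteration - write iteration
= 19 - 7 = 12

12


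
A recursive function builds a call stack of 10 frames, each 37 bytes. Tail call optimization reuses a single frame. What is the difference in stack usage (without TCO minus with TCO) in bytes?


Without TCO: 10 * 37 = 370 bytes
With TCO: reuse 1 frame = 37 bytes
Savings = 370 - 37 = 333

333


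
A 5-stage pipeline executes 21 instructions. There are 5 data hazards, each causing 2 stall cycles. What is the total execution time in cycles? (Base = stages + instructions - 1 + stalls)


Base cycles = 5 + 21 - 1 = 25
Total stalls = 5 * 2 = 10
Total = 25 + 10 = 35

35


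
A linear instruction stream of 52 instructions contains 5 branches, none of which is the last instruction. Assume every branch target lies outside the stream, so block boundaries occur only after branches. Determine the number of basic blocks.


With no in-sequence branch targets, the leaders are the first instruction plus the instruction after each branch.
Number of basic blocks = branches + 1
= 5 + 1 = 6

6


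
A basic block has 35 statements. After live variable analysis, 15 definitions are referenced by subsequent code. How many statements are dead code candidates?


Dead code = total statements - live definitions
= 35 - 15 = 20

20


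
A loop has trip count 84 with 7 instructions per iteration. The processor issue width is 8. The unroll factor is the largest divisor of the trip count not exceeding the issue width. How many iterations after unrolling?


Largest divisor of 84 <= 8 is 7
New iterations = 84 / 7 = 12

12


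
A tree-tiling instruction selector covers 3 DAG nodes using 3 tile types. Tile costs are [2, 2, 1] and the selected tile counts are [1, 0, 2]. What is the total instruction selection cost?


Total cost = sum(count_i * cost_i)
= 1*2 + 0*2 + 2*1
= 4

4


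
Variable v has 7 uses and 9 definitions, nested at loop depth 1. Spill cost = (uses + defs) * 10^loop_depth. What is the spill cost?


uses + defs = 7 + 9 = 16
10^1 = 10
Spill cost = 16 * 10 = 160

160


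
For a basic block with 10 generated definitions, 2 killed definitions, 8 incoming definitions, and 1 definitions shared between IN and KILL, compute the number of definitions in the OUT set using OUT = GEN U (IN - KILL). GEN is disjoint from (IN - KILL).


IN - KILL: 8 - 1 = 7 surviving definitions
OUT = GEN + surviving = 10 + 7 = 17

17


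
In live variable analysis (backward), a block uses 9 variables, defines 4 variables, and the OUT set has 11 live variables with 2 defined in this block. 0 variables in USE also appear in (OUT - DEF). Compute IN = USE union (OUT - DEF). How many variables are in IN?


OUT - DEF: 11 - 2 = 9
|IN| = |USE| + |OUT - DEF| - |USE ∩ (OUT - DEF)| = 9 + 9 - 0 = 18

18


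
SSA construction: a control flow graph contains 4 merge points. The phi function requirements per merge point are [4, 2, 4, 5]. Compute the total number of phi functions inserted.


Total phi functions = sum of phi functions at each join node
= 4 + 2 + 4 + 5 = 15

15


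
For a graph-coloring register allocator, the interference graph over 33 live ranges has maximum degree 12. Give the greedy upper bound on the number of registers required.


Greedy coloring never needs more than (max_degree + 1) colors: when coloring a vertex, at most max_degree neighbors are already colored.
Upper bound = 12 + 1 = 13

13


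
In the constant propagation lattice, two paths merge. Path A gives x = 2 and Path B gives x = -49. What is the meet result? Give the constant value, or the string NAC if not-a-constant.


Meet operation: if both paths give the same constant, result is that constant; if they differ, result is NAC (not-a-constant).
Path A: 2, Path B: -49 -> differ
Result: not-a-constant -> NAC

NAC


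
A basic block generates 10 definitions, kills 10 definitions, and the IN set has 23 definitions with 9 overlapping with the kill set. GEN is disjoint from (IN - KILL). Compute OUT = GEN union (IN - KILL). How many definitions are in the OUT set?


IN - KILL: 23 - 9 = 14 surviving definitions
OUT = GEN + surviving = 10 + 14 = 24

24


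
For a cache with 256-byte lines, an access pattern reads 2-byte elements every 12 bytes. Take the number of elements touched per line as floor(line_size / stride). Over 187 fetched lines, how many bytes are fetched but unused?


Elements per line = floor(256 / 12) = 21
Bytes used per line = 21 * 2 = 42
Wasted per line = 256 - 42 = 214
Total wasted = 214 * 187 = 40018

40018


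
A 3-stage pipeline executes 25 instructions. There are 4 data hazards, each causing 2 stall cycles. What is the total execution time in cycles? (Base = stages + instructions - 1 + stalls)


Base cycles = 3 + 25 - 1 = 27
Total stalls = 4 * 2 = 8
Total = 27 + 8 = 35

35


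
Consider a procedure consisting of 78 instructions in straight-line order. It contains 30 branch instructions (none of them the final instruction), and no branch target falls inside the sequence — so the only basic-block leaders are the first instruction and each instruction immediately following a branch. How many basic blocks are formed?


With no in-sequence branch targets, the leaders are the first instruction plus the instruction after each branch.
Number of basic blocks = branches + 1
= 30 + 1 = 31

31


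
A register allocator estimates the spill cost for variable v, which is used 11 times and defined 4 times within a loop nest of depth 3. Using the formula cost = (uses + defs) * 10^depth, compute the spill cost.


uses + defs = 11 + 4 = 15
10^3 = 1000
Spill cost = 15 * 1000 = 15000

15000


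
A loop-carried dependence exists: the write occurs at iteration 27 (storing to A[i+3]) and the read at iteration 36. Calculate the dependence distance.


Distance = read iteration - write iteration
= 36 - 27 = 9

9


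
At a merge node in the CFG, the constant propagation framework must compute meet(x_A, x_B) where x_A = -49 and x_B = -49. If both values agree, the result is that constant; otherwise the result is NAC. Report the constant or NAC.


Meet operation: if both paths give the same constant, result is that constant; if they differ, result is NAC (not-a-constant).
Path A: -49, Path B: -49 -> equal
Result: constant -> -49

-49
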